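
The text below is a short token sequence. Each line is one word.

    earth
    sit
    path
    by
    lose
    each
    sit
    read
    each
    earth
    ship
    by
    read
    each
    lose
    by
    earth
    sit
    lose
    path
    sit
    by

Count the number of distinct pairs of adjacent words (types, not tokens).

19

22 tokens → 21 bigram windows in total.
Repeated bigrams (each contributes count−1 duplicates):
  earth sit: 2
  read each: 2
2 duplicate windows → 21 − 2 = 19 distinct.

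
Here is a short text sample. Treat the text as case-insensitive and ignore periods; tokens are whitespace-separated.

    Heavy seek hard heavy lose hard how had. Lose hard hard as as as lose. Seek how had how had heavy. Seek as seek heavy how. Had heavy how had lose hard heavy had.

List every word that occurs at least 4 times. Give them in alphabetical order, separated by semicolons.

as; had; hard; heavy; how; lose; seek

Unigram counts meeting the condition (at least 4 times):
  as: 4
  had: 6
  hard: 5
  heavy: 6
  how: 5
  lose: 4
  seek: 4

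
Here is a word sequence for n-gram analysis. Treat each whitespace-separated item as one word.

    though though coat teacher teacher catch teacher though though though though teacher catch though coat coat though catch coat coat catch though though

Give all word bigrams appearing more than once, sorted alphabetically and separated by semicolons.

Bigram counts meeting the condition (more than once):
  catch though: 2
  coat coat: 2
  teacher catch: 2
  though coat: 2
  though though: 5

catch though; coat coat; teacher catch; though coat; though though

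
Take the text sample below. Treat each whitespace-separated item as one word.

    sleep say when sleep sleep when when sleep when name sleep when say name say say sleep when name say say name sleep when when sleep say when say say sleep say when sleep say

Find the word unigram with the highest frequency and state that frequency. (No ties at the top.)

"say", 11 times

Unigram frequencies (highest first):
  say: 11
  sleep: 10
  when: 10
  name: 4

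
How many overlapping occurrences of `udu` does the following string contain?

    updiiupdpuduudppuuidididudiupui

1

Sliding a length-3 window over the 31 characters (29 positions):
  position 10–12: udu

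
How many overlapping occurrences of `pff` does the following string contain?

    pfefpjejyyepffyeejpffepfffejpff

4

Sliding a length-3 window over the 31 characters (29 positions):
  position 12–14: pff
  position 19–21: pff
  position 23–25: pff
  position 29–31: pff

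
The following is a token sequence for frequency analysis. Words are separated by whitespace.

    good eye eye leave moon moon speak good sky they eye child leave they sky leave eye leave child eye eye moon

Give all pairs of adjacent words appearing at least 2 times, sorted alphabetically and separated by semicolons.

Bigram counts meeting the condition (at least 2 times):
  eye eye: 2
  eye leave: 2

eye eye; eye leave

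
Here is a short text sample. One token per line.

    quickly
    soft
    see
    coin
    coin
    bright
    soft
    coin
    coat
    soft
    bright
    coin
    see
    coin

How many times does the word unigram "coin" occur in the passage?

5

Scanning the 14 tokens for "coin":
  position 4: coin
  position 5: coin
  position 8: coin
  position 12: coin
  position 14: coin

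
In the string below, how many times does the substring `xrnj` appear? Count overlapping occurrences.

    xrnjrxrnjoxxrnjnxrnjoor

Sliding a length-4 window over the 23 characters (20 positions):
  position 1–4: xrnj
  position 6–9: xrnj
  position 12–15: xrnj
  position 17–20: xrnj

4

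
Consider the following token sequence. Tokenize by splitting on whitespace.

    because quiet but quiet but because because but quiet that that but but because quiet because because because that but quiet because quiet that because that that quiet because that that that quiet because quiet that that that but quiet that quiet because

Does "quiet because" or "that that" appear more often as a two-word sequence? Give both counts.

"quiet because": 5 occurrences
"that that": 6 occurrences

"that that" (6 vs 5)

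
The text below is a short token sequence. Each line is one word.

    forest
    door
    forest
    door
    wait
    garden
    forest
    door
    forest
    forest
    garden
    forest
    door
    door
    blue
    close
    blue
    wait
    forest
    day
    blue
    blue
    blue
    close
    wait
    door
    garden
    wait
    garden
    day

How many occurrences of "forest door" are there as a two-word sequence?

Scanning the 29 overlapping bigram windows for "forest door":
  position 1–2: forest door
  position 3–4: forest door
  position 7–8: forest door
  position 12–13: forest door

4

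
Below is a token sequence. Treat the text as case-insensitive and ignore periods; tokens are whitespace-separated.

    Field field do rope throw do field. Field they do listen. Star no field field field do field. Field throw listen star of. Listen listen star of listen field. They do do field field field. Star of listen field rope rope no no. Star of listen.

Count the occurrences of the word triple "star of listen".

Scanning the 44 overlapping trigram windows for "star of listen":
  position 22–24: star of listen
  position 26–28: star of listen
  position 36–38: star of listen
  position 44–46: star of listen

4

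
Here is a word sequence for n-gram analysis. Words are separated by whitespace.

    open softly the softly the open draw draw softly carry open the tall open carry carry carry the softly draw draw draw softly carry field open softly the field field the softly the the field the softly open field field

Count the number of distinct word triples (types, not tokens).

33

40 tokens → 38 trigram windows in total.
Repeated trigrams (each contributes count−1 duplicates):
  draw draw softly: 2
  draw softly carry: 2
  field the softly: 2
  open softly the: 2
  the softly the: 2
5 duplicate windows → 38 − 5 = 33 distinct.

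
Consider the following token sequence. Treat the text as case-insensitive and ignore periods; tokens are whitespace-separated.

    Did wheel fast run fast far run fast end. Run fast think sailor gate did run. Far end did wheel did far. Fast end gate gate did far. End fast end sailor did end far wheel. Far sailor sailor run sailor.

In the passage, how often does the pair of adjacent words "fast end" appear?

Scanning the 40 overlapping bigram windows for "fast end":
  position 8–9: fast end
  position 23–24: fast end
  position 30–31: fast end

3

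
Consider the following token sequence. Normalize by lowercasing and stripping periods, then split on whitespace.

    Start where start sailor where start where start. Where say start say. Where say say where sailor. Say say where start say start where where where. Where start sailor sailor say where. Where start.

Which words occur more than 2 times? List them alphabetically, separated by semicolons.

sailor; say; start; where

Unigram counts meeting the condition (more than 2 times):
  sailor: 4
  say: 8
  start: 9
  where: 13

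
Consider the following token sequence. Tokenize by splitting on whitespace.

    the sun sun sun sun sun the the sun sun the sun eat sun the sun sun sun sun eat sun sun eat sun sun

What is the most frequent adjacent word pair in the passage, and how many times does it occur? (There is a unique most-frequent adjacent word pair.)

Bigram frequencies (highest first):
  sun sun: 10
  the sun: 4
  sun the: 3
  sun eat: 3
  eat sun: 3
  the the: 1

"sun sun", 10 times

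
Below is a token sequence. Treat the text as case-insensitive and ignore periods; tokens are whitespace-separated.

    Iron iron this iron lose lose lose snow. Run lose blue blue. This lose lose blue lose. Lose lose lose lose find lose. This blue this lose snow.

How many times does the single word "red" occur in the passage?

0

Scanning the 28 tokens for "red":
  (none found)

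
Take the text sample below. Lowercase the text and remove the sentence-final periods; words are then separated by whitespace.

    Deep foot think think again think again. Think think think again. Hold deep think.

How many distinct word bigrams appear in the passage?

14 tokens → 13 bigram windows in total.
Repeated bigrams (each contributes count−1 duplicates):
  think again: 3
  think think: 3
  again think: 2
5 duplicate windows → 13 − 5 = 8 distinct.

8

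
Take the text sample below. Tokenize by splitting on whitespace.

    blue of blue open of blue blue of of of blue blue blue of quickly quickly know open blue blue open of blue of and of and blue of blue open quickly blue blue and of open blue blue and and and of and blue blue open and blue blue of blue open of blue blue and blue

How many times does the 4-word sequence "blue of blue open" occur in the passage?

Scanning the 55 overlapping 4-gram windows for "blue of blue open":
  position 1–4: blue of blue open
  position 28–31: blue of blue open
  position 50–53: blue of blue open

3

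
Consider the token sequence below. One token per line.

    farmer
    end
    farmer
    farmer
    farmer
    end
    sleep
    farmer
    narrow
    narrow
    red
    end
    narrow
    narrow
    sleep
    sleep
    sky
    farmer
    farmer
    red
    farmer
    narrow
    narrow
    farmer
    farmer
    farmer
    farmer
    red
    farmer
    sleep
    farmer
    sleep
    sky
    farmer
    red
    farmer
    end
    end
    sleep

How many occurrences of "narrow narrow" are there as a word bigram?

3

Scanning the 38 overlapping bigram windows for "narrow narrow":
  position 9–10: narrow narrow
  position 13–14: narrow narrow
  position 22–23: narrow narrow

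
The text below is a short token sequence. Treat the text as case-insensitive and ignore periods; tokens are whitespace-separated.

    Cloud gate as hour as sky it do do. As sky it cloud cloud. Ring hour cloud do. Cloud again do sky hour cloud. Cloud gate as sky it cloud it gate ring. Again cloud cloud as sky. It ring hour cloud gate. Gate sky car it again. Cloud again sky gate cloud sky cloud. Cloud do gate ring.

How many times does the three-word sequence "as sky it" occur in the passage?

4

Scanning the 57 overlapping trigram windows for "as sky it":
  position 5–7: as sky it
  position 10–12: as sky it
  position 27–29: as sky it
  position 37–39: as sky it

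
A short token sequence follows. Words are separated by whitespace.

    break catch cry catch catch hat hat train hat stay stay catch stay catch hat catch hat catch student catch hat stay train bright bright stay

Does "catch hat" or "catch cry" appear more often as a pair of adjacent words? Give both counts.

"catch hat": 4 occurrences
"catch cry": 1 occurrence

"catch hat" (4 vs 1)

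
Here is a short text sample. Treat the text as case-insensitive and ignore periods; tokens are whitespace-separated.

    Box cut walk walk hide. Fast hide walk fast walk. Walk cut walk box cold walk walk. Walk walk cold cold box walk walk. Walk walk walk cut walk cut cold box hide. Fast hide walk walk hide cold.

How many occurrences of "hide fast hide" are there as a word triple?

Scanning the 37 overlapping trigram windows for "hide fast hide":
  position 5–7: hide fast hide
  position 33–35: hide fast hide

2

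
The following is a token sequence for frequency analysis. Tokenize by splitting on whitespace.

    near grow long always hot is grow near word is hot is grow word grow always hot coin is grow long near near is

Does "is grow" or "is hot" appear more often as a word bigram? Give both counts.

"is grow": 3 occurrences
"is hot": 1 occurrence

"is grow" (3 vs 1)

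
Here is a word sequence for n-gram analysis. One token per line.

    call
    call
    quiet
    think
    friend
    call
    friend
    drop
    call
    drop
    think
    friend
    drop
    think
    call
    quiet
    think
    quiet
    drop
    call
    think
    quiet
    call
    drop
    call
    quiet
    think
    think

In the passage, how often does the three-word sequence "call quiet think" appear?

Scanning the 26 overlapping trigram windows for "call quiet think":
  position 2–4: call quiet think
  position 15–17: call quiet think
  position 25–27: call quiet think

3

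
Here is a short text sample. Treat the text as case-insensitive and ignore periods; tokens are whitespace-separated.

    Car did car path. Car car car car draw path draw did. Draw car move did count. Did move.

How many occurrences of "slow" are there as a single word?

0

Scanning the 19 tokens for "slow":
  (none found)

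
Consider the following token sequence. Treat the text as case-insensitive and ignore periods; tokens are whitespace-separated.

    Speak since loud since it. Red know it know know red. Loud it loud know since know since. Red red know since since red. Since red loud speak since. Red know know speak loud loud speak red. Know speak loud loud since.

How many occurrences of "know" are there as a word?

9

Scanning the 42 tokens for "know":
  position 7: know
  position 9: know
  position 10: know
  position 15: know
  position 17: know
  position 21: know
  position 31: know
  position 32: know
  position 38: know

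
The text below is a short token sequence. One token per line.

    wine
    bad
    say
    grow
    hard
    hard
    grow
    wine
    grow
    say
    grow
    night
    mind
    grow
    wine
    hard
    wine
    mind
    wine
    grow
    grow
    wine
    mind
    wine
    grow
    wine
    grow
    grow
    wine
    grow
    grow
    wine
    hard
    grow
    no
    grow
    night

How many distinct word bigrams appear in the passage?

19

37 tokens → 36 bigram windows in total.
Repeated bigrams (each contributes count−1 duplicates):
  grow wine: 6
  wine grow: 5
  grow grow: 3
  grow night: 2
  hard grow: 2
  mind wine: 2
  say grow: 2
  wine hard: 2
  … (1 more repeated)
17 duplicate windows → 36 − 17 = 19 distinct.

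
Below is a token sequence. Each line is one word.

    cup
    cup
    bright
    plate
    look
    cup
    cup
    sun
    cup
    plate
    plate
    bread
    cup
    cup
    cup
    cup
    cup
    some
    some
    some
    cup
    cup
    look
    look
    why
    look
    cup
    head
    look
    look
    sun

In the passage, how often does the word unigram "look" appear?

6

Scanning the 31 tokens for "look":
  position 5: look
  position 23: look
  position 24: look
  position 26: look
  position 29: look
  position 30: look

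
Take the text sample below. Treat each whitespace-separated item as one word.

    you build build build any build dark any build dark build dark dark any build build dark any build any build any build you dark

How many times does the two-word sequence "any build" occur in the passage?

Scanning the 24 overlapping bigram windows for "any build":
  position 5–6: any build
  position 8–9: any build
  position 14–15: any build
  position 18–19: any build
  position 20–21: any build
  position 22–23: any build

6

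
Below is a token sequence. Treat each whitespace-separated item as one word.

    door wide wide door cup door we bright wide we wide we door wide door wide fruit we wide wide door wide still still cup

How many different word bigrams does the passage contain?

25 tokens → 24 bigram windows in total.
Repeated bigrams (each contributes count−1 duplicates):
  door wide: 4
  wide door: 3
  we wide: 2
  wide we: 2
  wide wide: 2
8 duplicate windows → 24 − 8 = 16 distinct.

16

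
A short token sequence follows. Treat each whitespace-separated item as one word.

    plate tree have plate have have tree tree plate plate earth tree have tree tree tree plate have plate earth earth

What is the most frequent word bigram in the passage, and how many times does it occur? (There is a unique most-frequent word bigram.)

Bigram frequencies (highest first):
  tree tree: 3
  tree have: 2
  have plate: 2
  plate have: 2
  have tree: 2
  tree plate: 2
  … (6 more, each ≤ 2)

"tree tree", 3 times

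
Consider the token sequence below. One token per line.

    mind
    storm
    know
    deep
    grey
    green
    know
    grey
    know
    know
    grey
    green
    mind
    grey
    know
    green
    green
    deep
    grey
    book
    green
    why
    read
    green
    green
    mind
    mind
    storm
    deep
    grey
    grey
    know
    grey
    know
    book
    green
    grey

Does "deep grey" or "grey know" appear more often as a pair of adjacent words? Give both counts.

"grey know" (4 vs 3)

"deep grey": 3 occurrences
"grey know": 4 occurrences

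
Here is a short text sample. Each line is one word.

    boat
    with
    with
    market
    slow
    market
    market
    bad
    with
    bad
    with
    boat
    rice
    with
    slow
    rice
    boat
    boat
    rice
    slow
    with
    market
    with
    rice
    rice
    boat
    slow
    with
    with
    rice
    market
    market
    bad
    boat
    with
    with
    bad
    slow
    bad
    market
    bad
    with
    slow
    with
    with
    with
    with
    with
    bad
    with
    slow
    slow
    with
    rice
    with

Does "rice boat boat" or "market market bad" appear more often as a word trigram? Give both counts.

"market market bad" (2 vs 1)

"rice boat boat": 1 occurrence
"market market bad": 2 occurrences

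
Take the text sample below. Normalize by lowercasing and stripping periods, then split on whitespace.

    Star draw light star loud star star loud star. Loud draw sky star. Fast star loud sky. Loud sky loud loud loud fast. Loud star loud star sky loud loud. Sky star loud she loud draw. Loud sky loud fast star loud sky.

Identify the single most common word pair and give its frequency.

Bigram frequencies (highest first):
  star loud: 7
  loud sky: 5
  loud star: 4
  sky loud: 4
  loud loud: 3
  loud draw: 2
  … (14 more, each ≤ 2)

"star loud", 7 times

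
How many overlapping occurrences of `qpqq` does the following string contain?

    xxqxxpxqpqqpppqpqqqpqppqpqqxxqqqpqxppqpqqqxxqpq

4

Sliding a length-4 window over the 47 characters (44 positions):
  position 8–11: qpqq
  position 15–18: qpqq
  position 24–27: qpqq
  position 38–41: qpqq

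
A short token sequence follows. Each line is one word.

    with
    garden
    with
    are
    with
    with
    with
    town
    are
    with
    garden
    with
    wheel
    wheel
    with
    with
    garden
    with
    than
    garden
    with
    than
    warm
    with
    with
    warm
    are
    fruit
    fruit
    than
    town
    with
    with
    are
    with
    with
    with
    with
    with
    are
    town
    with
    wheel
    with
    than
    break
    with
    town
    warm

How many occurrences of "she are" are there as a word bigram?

Scanning the 48 overlapping bigram windows for "she are":
  (none found)

0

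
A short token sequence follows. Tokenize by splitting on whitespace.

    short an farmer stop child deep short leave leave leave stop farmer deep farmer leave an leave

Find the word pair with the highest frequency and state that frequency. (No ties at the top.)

"leave leave", 2 times

Bigram frequencies (highest first):
  leave leave: 2
  short an: 1
  an farmer: 1
  farmer stop: 1
  stop child: 1
  child deep: 1
  … (9 more, each ≤ 1)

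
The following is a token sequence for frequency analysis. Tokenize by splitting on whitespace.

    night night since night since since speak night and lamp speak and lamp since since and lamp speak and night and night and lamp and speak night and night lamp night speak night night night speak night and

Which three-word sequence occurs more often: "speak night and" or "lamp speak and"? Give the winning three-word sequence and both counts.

"speak night and": 3 occurrences
"lamp speak and": 2 occurrences

"speak night and" (3 vs 2)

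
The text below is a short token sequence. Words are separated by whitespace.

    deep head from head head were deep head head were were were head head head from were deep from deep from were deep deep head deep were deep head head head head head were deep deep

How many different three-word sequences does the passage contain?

24

36 tokens → 34 trigram windows in total.
Repeated trigrams (each contributes count−1 duplicates):
  head head head: 4
  head head were: 3
  deep head head: 2
  from were deep: 2
  head were deep: 2
  were deep deep: 2
  were deep head: 2
10 duplicate windows → 34 − 10 = 24 distinct.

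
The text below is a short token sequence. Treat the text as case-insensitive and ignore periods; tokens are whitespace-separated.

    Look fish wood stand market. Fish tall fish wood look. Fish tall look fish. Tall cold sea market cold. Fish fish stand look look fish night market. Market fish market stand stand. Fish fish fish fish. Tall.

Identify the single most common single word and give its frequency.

Unigram frequencies (highest first):
  fish: 13
  look: 5
  market: 5
  stand: 4
  tall: 4
  wood: 2
  … (3 more, each ≤ 2)

"fish", 13 times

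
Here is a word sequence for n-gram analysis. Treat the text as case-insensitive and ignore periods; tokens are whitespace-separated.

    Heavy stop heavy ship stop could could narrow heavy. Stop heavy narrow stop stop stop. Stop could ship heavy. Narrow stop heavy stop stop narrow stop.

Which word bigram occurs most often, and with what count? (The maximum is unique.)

"stop stop", 4 times

Bigram frequencies (highest first):
  stop stop: 4
  heavy stop: 3
  stop heavy: 3
  narrow stop: 3
  stop could: 2
  heavy narrow: 2
  … (8 more, each ≤ 1)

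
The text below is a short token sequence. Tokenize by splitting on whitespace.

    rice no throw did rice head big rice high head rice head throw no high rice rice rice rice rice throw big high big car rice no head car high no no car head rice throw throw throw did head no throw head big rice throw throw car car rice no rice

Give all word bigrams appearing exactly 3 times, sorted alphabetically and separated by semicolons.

rice no; rice throw; throw throw

Bigram counts meeting the condition (exactly 3 times):
  rice no: 3
  rice throw: 3
  throw throw: 3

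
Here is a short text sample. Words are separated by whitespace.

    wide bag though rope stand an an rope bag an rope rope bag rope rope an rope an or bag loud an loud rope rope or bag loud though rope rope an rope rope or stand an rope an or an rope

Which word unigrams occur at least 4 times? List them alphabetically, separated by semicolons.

an; bag; or; rope

Unigram counts meeting the condition (at least 4 times):
  an: 10
  bag: 5
  or: 4
  rope: 15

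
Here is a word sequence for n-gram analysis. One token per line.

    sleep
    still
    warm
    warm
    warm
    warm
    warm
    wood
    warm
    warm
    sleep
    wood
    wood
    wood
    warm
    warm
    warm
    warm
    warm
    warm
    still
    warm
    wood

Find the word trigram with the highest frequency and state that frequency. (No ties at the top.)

Trigram frequencies (highest first):
  warm warm warm: 7
  wood warm warm: 2
  sleep still warm: 1
  still warm warm: 1
  warm warm wood: 1
  warm wood warm: 1
  … (8 more, each ≤ 1)

"warm warm warm", 7 times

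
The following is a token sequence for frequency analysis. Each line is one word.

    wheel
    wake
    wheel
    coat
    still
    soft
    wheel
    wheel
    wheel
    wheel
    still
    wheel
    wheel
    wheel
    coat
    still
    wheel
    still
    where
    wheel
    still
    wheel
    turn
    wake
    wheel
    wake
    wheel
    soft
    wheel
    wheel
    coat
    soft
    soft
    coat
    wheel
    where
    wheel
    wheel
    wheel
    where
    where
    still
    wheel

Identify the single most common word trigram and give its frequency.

Trigram frequencies (highest first):
  wheel wheel wheel: 4
  wheel wake wheel: 2
  wheel coat still: 2
  soft wheel wheel: 2
  wheel still wheel: 2
  wheel wheel coat: 2
  … (27 more, each ≤ 1)

"wheel wheel wheel", 4 times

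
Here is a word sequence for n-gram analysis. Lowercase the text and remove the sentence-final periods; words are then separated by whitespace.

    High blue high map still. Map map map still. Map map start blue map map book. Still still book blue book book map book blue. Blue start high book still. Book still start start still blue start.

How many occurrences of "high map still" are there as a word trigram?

Scanning the 35 overlapping trigram windows for "high map still":
  position 3–5: high map still

1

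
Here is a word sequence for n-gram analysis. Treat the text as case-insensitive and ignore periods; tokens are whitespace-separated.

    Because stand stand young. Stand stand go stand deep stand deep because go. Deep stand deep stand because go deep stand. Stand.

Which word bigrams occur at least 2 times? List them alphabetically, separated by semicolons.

Bigram counts meeting the condition (at least 2 times):
  because go: 2
  deep stand: 4
  go deep: 2
  stand deep: 3
  stand stand: 3

because go; deep stand; go deep; stand deep; stand stand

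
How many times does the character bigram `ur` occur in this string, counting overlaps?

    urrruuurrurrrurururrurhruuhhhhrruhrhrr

7

Sliding a length-2 window over the 38 characters (37 positions):
  position 1–2: ur
  position 7–8: ur
  position 10–11: ur
  position 14–15: ur
  position 16–17: ur
  position 18–19: ur
  position 21–22: ur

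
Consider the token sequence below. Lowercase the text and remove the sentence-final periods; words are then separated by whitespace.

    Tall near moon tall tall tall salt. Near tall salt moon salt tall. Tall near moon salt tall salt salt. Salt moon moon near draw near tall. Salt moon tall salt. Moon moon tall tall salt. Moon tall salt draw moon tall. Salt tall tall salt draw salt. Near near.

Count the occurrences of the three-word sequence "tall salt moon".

4

Scanning the 48 overlapping trigram windows for "tall salt moon":
  position 9–11: tall salt moon
  position 27–29: tall salt moon
  position 30–32: tall salt moon
  position 35–37: tall salt moon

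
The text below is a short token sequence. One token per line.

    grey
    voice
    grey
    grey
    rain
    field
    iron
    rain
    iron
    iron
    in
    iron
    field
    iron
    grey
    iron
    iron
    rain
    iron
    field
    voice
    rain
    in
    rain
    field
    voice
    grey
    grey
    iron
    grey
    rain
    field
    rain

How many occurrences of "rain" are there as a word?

7

Scanning the 33 tokens for "rain":
  position 5: rain
  position 8: rain
  position 18: rain
  position 22: rain
  position 24: rain
  position 31: rain
  position 33: rain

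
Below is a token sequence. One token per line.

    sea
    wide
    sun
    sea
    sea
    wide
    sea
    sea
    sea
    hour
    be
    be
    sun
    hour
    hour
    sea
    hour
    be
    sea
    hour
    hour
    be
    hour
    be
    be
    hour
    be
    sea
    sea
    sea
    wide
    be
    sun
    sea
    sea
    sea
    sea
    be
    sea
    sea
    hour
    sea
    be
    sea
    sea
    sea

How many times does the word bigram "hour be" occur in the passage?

5

Scanning the 45 overlapping bigram windows for "hour be":
  position 10–11: hour be
  position 17–18: hour be
  position 21–22: hour be
  position 23–24: hour be
  position 26–27: hour be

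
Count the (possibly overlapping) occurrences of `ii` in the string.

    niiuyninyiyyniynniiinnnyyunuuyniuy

Sliding a length-2 window over the 34 characters (33 positions):
  position 2–3: ii
  position 18–19: ii
  position 19–20: ii

3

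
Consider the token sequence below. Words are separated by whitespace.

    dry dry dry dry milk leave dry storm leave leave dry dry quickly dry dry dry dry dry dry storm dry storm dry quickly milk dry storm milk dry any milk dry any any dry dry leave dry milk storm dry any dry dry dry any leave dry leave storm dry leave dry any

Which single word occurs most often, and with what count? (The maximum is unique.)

Unigram frequencies (highest first):
  dry: 28
  leave: 7
  storm: 6
  any: 6
  milk: 5
  quickly: 2

"dry", 28 times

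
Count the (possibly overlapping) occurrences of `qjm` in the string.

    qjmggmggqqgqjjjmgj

Sliding a length-3 window over the 18 characters (16 positions):
  position 1–3: qjm

1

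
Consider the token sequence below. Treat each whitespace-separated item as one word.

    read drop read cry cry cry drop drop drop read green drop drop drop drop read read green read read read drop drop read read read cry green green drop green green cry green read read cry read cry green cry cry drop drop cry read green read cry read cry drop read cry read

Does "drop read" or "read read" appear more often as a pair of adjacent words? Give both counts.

"read read" (6 vs 5)

"drop read": 5 occurrences
"read read": 6 occurrences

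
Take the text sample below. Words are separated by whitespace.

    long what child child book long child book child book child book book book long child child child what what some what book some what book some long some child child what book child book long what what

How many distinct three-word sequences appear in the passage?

38 tokens → 36 trigram windows in total.
Repeated trigrams (each contributes count−1 duplicates):
  book child book: 3
  book long child: 2
  child book child: 2
  child book long: 2
  child child what: 2
  some what book: 2
  what book some: 2
8 duplicate windows → 36 − 8 = 28 distinct.

28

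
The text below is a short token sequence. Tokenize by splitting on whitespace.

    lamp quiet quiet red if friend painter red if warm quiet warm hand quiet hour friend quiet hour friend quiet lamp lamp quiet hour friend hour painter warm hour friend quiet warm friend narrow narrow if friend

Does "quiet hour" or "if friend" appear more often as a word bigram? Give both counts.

"quiet hour" (3 vs 2)

"quiet hour": 3 occurrences
"if friend": 2 occurrences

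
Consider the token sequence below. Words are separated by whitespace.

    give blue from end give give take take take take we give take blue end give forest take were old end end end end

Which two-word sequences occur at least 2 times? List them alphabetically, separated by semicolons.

Bigram counts meeting the condition (at least 2 times):
  end end: 3
  end give: 2
  give take: 2
  take take: 3

end end; end give; give take; take take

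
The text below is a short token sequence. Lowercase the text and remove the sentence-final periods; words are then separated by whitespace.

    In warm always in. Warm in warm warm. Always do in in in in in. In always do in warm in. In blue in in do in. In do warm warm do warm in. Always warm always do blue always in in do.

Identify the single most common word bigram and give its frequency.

"in in", 9 times

Bigram frequencies (highest first):
  in in: 9
  in warm: 4
  warm always: 3
  warm in: 3
  always do: 3
  do in: 3
  … (11 more, each ≤ 3)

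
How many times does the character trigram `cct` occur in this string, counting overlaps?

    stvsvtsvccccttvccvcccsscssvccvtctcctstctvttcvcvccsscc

Sliding a length-3 window over the 53 characters (51 positions):
  position 11–13: cct
  position 34–36: cct

2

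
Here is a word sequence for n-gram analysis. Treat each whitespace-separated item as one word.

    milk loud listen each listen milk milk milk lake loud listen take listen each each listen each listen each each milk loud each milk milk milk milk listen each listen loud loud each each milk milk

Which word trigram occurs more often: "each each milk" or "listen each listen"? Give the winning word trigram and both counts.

"each each milk": 2 occurrences
"listen each listen": 3 occurrences

"listen each listen" (3 vs 2)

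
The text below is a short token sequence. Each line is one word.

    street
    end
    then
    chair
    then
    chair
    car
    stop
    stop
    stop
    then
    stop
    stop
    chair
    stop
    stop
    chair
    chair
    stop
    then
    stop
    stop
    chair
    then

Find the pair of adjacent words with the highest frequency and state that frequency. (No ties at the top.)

Bigram frequencies (highest first):
  stop stop: 5
  stop chair: 3
  then chair: 2
  chair then: 2
  stop then: 2
  then stop: 2
  … (6 more, each ≤ 2)

"stop stop", 5 times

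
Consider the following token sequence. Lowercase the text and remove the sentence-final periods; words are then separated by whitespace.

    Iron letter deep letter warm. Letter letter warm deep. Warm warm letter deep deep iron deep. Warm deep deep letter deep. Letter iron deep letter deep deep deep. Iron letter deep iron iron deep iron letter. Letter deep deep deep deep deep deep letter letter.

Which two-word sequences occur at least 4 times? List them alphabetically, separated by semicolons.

deep deep; deep iron; deep letter; letter deep

Bigram counts meeting the condition (at least 4 times):
  deep deep: 9
  deep iron: 4
  deep letter: 5
  letter deep: 6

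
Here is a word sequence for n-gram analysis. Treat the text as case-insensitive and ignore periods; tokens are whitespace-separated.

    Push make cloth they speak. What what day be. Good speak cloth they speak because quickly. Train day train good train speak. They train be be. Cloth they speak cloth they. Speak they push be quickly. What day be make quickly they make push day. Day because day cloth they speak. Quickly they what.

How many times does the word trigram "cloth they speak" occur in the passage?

5

Scanning the 52 overlapping trigram windows for "cloth they speak":
  position 3–5: cloth they speak
  position 12–14: cloth they speak
  position 27–29: cloth they speak
  position 30–32: cloth they speak
  position 49–51: cloth they speak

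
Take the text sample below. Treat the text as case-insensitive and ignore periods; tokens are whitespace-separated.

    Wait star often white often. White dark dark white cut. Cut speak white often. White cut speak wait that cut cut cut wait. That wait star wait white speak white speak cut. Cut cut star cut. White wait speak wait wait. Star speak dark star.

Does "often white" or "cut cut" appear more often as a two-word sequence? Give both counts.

"cut cut" (5 vs 3)

"often white": 3 occurrences
"cut cut": 5 occurrences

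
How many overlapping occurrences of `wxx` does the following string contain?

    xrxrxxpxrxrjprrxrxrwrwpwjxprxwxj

0

Sliding a length-3 window over the 32 characters (30 positions):
  (no match at any position)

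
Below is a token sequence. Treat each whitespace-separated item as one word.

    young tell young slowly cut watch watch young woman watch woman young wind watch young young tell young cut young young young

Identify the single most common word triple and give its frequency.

Trigram frequencies (highest first):
  young tell young: 2
  tell young slowly: 1
  young slowly cut: 1
  slowly cut watch: 1
  cut watch watch: 1
  watch watch young: 1
  … (13 more, each ≤ 1)

"young tell young", 2 times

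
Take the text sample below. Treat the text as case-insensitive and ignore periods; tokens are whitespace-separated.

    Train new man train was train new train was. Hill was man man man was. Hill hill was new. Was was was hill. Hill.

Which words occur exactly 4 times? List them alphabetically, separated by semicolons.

man; train

Unigram counts meeting the condition (exactly 4 times):
  man: 4
  train: 4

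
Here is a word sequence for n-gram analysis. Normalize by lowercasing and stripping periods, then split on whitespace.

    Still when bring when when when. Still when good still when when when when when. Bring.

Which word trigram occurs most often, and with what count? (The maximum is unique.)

Trigram frequencies (highest first):
  when when when: 4
  still when bring: 1
  when bring when: 1
  bring when when: 1
  when when still: 1
  when still when: 1
  … (5 more, each ≤ 1)

"when when when", 4 times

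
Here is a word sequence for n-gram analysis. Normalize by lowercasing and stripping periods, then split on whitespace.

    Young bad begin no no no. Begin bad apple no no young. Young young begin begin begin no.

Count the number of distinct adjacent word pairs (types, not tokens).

12

18 tokens → 17 bigram windows in total.
Repeated bigrams (each contributes count−1 duplicates):
  no no: 3
  begin begin: 2
  begin no: 2
  young young: 2
5 duplicate windows → 17 − 5 = 12 distinct.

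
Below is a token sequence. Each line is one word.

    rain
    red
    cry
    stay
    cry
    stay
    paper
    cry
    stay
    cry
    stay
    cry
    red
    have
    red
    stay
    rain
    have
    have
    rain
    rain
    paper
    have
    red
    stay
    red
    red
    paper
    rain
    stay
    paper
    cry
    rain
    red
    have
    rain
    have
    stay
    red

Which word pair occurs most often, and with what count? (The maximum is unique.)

"cry stay", 4 times

Bigram frequencies (highest first):
  cry stay: 4
  stay cry: 3
  rain red: 2
  stay paper: 2
  paper cry: 2
  red have: 2
  … (18 more, each ≤ 2)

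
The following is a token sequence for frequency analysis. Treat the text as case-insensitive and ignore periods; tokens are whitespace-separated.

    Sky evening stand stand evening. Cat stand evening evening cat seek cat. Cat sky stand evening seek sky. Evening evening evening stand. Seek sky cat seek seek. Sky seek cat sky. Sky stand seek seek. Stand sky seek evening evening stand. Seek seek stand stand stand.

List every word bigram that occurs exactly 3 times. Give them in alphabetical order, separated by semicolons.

evening stand; seek seek; seek sky; stand evening; stand seek; stand stand

Bigram counts meeting the condition (exactly 3 times):
  evening stand: 3
  seek seek: 3
  seek sky: 3
  stand evening: 3
  stand seek: 3
  stand stand: 3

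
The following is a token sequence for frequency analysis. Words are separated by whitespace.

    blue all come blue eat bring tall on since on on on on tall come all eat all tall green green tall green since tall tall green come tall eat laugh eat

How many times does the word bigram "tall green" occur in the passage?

Scanning the 31 overlapping bigram windows for "tall green":
  position 19–20: tall green
  position 22–23: tall green
  position 26–27: tall green

3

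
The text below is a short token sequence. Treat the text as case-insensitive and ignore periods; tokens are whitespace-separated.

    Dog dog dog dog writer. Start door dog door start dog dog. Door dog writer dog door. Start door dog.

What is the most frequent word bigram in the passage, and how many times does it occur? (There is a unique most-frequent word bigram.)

Bigram frequencies (highest first):
  dog dog: 4
  door dog: 3
  dog door: 3
  dog writer: 2
  start door: 2
  door start: 2
  … (3 more, each ≤ 1)

"dog dog", 4 times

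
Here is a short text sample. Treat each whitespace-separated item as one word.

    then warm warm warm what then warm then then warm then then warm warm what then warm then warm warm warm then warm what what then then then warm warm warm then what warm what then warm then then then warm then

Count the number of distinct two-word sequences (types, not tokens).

42 tokens → 41 bigram windows in total.
Repeated bigrams (each contributes count−1 duplicates):
  then warm: 10
  warm then: 7
  warm warm: 7
  then then: 6
  warm what: 4
  what then: 4
32 duplicate windows → 41 − 32 = 9 distinct.

9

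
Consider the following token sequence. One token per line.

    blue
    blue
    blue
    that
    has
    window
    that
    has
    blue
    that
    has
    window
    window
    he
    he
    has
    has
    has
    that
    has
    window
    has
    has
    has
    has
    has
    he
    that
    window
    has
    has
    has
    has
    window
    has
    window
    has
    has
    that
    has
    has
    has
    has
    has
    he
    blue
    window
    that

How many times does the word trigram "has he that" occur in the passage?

Scanning the 46 overlapping trigram windows for "has he that":
  position 26–28: has he that

1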